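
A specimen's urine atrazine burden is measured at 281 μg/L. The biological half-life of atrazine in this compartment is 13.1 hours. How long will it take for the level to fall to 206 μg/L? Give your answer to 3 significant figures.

Fraction remaining = 206/281 ≈ 0.7331.
n = log₂(281/206) = ln(1.3641)/ln 2 ≈ 0.44793 half-lives.
t = n × t½ = 0.44793 × 13.1 ≈ 5.8678 hours.

5.87 hours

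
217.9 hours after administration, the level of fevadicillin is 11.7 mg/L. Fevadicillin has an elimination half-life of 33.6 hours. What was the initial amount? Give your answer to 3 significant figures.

1050 mg/L

Number of half-lives elapsed: n = 217.9/33.6 ≈ 6.4851.
A₀ = A × 2^n = 11.7 × 2^6.4851 = 11.7 × 89.581 ≈ 1048.1 mg/L.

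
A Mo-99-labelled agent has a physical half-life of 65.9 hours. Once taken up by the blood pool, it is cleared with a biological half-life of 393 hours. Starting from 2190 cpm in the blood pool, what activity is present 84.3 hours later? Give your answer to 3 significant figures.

778 cpm

1/t_eff = 1/t_phys + 1/t_biol = 1/65.9 + 1/393 = 0.017719 per hour.
t_eff = 65.9 × 393 / (65.9 + 393) ≈ 56.436 hours.
Remaining = 2190 × (1/2)^(84.3/56.436) = 2190 × (1/2)^1.4937 ≈ 777.66 cpm.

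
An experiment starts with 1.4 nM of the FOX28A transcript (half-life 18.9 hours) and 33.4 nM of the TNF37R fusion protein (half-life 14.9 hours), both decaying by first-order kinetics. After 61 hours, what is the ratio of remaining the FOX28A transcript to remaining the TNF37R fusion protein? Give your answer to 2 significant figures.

0.076

FOX28A transcript: 1.4 × (1/2)^(61/18.9) = 1.4 × (1/2)^3.2275 ≈ 0.14947 nM.
TNF37R fusion protein: 33.4 × (1/2)^(61/14.9) = 33.4 × (1/2)^4.094 ≈ 1.9559 nM.
Ratio ≈ 0.14947 / 1.9559 ≈ 0.07642.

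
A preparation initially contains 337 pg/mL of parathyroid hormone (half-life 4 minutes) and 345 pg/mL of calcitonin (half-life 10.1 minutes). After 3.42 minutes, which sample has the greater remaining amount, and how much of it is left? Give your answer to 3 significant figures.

calcitonin, 273 pg/mL

parathyroid hormone: 337 × (1/2)^0.855 ≈ 186.32 pg/mL.
calcitonin: 345 × (1/2)^0.33861 ≈ 272.83 pg/mL.
Calcitonin has more remaining, at ≈ 272.83 pg/mL.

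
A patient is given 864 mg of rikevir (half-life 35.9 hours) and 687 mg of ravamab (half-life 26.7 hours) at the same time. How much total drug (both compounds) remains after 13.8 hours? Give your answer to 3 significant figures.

rikevir: 864 × (1/2)^(13.8/35.9) = 864 × (1/2)^0.3844 ≈ 661.91 mg.
ravamab: 687 × (1/2)^(13.8/26.7) = 687 × (1/2)^0.51685 ≈ 480.14 mg.
Total = 661.91 + 480.14 ≈ 1142 mg.

1140 mg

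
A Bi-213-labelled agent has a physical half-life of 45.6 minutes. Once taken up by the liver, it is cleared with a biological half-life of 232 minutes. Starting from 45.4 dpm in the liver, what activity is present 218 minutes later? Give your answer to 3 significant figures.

0.861 dpm

1/t_eff = 1/t_phys + 1/t_biol = 1/45.6 + 1/232 = 0.02624 per minute.
t_eff = 45.6 × 232 / (45.6 + 232) ≈ 38.11 minutes.
Remaining = 45.4 × (1/2)^(218/38.11) = 45.4 × (1/2)^5.7204 ≈ 0.86111 dpm.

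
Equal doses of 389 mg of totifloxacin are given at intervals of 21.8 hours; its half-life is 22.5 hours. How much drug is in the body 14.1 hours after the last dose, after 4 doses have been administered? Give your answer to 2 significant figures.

480 mg

The 4 doses were given 79.5, 57.7, 35.9, 14.1 hours ago.
Total = 389·(1/2)^(79.5/22.5) + 389·(1/2)^(57.7/22.5) + 389·(1/2)^(35.9/22.5) + 389·(1/2)^(14.1/22.5)
      = 33.598 + 65.762 + 128.72 + 251.94 ≈ 480.02 mg.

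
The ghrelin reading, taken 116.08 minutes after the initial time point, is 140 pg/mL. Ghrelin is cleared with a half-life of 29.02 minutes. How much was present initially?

2240 pg/mL

Number of half-lives elapsed: n = 116.08/29.02 ≈ 4.
A₀ = A × 2^n = 140 × 2^4 = 140 × 16 ≈ 2240 pg/mL.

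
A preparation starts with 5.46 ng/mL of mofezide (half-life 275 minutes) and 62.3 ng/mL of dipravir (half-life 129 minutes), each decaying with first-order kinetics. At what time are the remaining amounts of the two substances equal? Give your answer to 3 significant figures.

Set 5.46·(1/2)^(t/275) = 62.3·(1/2)^(t/129).
Taking log₂: log₂(5.46/62.3) = t·(1/275 − 1/129).
log₂(0.08764) = -3.5123; 1/275 − 1/129 = -0.0041156.
t = -3.5123 / -0.0041156 ≈ 853.41 minutes.

853 minutes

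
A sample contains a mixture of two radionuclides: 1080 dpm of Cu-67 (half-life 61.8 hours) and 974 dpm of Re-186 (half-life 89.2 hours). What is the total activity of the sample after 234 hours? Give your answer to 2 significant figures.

240 dpm

Cu-67: 1080 × (1/2)^(234/61.8) = 1080 × (1/2)^3.7864 ≈ 78.271 dpm.
Re-186: 974 × (1/2)^(234/89.2) = 974 × (1/2)^2.6233 ≈ 158.07 dpm.
Total = 78.271 + 158.07 ≈ 236.35 dpm.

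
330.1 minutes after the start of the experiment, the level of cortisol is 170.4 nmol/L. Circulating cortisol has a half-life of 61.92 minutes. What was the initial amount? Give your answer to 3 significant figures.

Number of half-lives elapsed: n = 330.1/61.92 ≈ 5.3311.
A₀ = A × 2^n = 170.4 × 2^5.3311 = 170.4 × 40.254 ≈ 6859.3 nmol/L.

6860 nmol/L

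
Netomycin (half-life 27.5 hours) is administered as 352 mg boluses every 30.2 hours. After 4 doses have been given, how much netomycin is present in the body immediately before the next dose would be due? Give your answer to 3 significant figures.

The 4 doses were given 120.8, 90.6, 60.4, 30.2 hours ago.
Total = 352·(1/2)^(120.8/27.5) + 352·(1/2)^(90.6/27.5) + 352·(1/2)^(60.4/27.5) + 352·(1/2)^(30.2/27.5)
      = 16.757 + 35.874 + 76.802 + 164.42 ≈ 293.85 mg.

294 mg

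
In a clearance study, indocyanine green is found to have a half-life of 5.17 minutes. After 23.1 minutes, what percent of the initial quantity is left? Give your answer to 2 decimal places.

n = 23.1/5.17 ≈ 4.4681 half-lives.
Fraction remaining = (1/2)^4.4681 ≈ 0.045183, i.e. 4.5183%.

4.52%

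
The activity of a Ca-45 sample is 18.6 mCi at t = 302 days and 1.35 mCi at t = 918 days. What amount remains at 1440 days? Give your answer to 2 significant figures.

Over Δt = 918 − 302 = 616 days, the level fell by a factor of 18.6/1.35 ≈ 13.778.
n = log₂(13.778) ≈ 3.7843 half-lives, so t½ = 616/3.7843 ≈ 162.78 days.
From t = 918 to t = 1440: 1.35 × (1/2)^((1440−918)/162.78) ≈ 0.14621 mCi.

0.15 mCi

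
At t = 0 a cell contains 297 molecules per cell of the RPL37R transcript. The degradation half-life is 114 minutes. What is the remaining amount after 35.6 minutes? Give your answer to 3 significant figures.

239 molecules per cell

Number of half-lives: n = 35.6/114 ≈ 0.31228.
Remaining = 297 × (1/2)^0.31228 = 297 × 0.80537 ≈ 239.19 molecules per cell.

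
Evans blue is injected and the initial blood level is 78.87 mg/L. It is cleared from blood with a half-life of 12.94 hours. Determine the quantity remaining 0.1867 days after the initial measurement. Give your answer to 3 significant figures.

62.0 mg/L

Convert the elapsed time: 0.1867 days = 4.4808 hours.
Number of half-lives: n = 4.4808/12.94 ≈ 0.34628.
Remaining = 78.87 × (1/2)^0.34628 = 78.87 × 0.78661 ≈ 62.04 mg/L.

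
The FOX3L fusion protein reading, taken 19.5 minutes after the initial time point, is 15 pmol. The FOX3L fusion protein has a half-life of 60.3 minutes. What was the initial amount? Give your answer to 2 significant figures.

19 pmol

Number of half-lives elapsed: n = 19.5/60.3 ≈ 0.32338.
A₀ = A × 2^n = 15 × 2^0.32338 = 15 × 1.2513 ≈ 18.769 pmol.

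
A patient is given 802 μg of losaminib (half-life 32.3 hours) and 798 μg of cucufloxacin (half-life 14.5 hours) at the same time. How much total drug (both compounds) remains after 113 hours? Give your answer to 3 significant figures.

losaminib: 802 × (1/2)^(113/32.3) = 802 × (1/2)^3.4985 ≈ 70.964 μg.
cucufloxacin: 798 × (1/2)^(113/14.5) = 798 × (1/2)^7.7931 ≈ 3.5979 μg.
Total = 70.964 + 3.5979 ≈ 74.561 μg.

74.6 μg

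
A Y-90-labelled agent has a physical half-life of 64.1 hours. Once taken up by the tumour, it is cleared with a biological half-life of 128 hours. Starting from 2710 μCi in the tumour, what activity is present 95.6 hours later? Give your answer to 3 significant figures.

1/t_eff = 1/t_phys + 1/t_biol = 1/64.1 + 1/128 = 0.023413 per hour.
t_eff = 64.1 × 128 / (64.1 + 128) ≈ 42.711 hours.
Remaining = 2710 × (1/2)^(95.6/42.711) = 2710 × (1/2)^2.2383 ≈ 574.35 μCi.

574 μCi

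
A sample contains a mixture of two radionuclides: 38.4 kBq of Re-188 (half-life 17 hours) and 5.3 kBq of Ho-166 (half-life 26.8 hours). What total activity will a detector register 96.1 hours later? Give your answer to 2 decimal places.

Re-188: 38.4 × (1/2)^(96.1/17) = 38.4 × (1/2)^5.6529 ≈ 0.76318 kBq.
Ho-166: 5.3 × (1/2)^(96.1/26.8) = 5.3 × (1/2)^3.5858 ≈ 0.4414 kBq.
Total = 0.76318 + 0.4414 ≈ 1.2046 kBq.

1.20 kBq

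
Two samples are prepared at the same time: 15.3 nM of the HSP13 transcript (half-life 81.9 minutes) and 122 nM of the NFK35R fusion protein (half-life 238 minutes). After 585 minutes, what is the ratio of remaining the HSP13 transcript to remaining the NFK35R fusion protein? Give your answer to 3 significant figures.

0.00488

HSP13 transcript: 15.3 × (1/2)^(585/81.9) = 15.3 × (1/2)^7.1429 ≈ 0.10826 nM.
NFK35R fusion protein: 122 × (1/2)^(585/238) = 122 × (1/2)^2.458 ≈ 22.204 nM.
Ratio ≈ 0.10826 / 22.204 ≈ 0.0048758.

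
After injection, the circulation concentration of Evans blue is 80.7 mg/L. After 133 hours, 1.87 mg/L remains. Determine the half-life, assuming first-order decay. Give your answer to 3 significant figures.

A/A₀ = 1.87/80.7 ≈ 0.023172.
n = log₂(43.155) ≈ 5.4315 half-lives elapsed in 133 hours.
t½ = 133/5.4315 ≈ 24.487 hours.

24.5 hours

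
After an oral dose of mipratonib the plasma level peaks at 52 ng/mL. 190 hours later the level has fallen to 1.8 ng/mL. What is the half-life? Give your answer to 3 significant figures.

39.2 hours

A/A₀ = 1.8/52 ≈ 0.034615.
n = log₂(28.889) ≈ 4.8524 half-lives elapsed in 190 hours.
t½ = 190/4.8524 ≈ 39.156 hours.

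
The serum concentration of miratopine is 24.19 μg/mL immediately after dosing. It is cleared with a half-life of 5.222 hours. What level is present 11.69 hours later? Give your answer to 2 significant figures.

Number of half-lives: n = 11.69/5.222 ≈ 2.2386.
Remaining = 24.19 × (1/2)^2.2386 = 24.19 × 0.21189 ≈ 5.1256 μg/mL.

5.1 μg/mL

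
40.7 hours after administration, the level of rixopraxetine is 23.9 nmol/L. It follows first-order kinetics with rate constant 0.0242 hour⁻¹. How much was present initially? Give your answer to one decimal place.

64.0 nmol/L

t½ = ln 2 / λ = 0.69315 / 0.0242 ≈ 28.642 hours.
Number of half-lives elapsed: n = 40.7/28.642 ≈ 1.421.
A₀ = A × 2^n = 23.9 × 2^1.421 = 23.9 × 2.6777 ≈ 63.996 nmol/L.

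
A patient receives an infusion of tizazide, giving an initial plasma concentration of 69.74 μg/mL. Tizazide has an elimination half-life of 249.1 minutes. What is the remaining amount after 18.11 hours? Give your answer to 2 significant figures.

3.4 μg/mL

Convert the elapsed time: 18.11 hours = 1086.6 minutes.
Number of half-lives: n = 1086.6/249.1 ≈ 4.3621.
Remaining = 69.74 × (1/2)^4.3621 = 69.74 × 0.048627 ≈ 3.3912 μg/mL.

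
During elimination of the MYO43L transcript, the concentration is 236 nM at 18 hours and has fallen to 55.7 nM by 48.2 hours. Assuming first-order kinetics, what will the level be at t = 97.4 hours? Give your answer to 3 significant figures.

5.30 nM

Over Δt = 48.2 − 18 = 30.2 hours, the level fell by a factor of 236/55.7 ≈ 4.237.
n = log₂(4.237) ≈ 2.083 half-lives, so t½ = 30.2/2.083 ≈ 14.498 hours.
From t = 48.2 to t = 97.4: 55.7 × (1/2)^((97.4−48.2)/14.498) ≈ 5.3002 nM.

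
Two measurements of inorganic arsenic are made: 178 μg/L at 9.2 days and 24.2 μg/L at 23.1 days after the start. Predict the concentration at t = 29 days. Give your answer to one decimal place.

Over Δt = 23.1 − 9.2 = 13.9 days, the level fell by a factor of 178/24.2 ≈ 7.3554.
n = log₂(7.3554) ≈ 2.8788 half-lives, so t½ = 13.9/2.8788 ≈ 4.8284 days.
From t = 23.1 to t = 29: 24.2 × (1/2)^((29−23.1)/4.8284) ≈ 10.375 μg/L.

10.4 μg/L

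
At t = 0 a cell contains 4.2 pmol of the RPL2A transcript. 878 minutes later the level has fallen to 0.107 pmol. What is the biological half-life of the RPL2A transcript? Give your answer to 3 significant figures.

166 minutes

A/A₀ = 0.107/4.2 ≈ 0.025476.
n = log₂(39.252) ≈ 5.2947 half-lives elapsed in 878 minutes.
t½ = 878/5.2947 ≈ 165.83 minutes.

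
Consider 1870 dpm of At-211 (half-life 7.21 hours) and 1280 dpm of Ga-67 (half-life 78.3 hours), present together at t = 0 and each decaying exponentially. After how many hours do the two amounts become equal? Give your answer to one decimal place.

4.3 hours

Set 1870·(1/2)^(t/7.21) = 1280·(1/2)^(t/78.3).
Taking log₂: log₂(1870/1280) = t·(1/7.21 − 1/78.3).
log₂(1.4609) = 0.54689; 1/7.21 − 1/78.3 = 0.12592.
t = 0.54689 / 0.12592 ≈ 4.343 hours.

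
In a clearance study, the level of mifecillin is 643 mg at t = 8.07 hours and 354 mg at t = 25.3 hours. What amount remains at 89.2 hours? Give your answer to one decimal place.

Over Δt = 25.3 − 8.07 = 17.23 hours, the level fell by a factor of 643/354 ≈ 1.8164.
n = log₂(1.8164) ≈ 0.86107 half-lives, so t½ = 17.23/0.86107 ≈ 20.01 hours.
From t = 25.3 to t = 89.2: 354 × (1/2)^((89.2−25.3)/20.01) ≈ 38.698 mg.

38.7 mg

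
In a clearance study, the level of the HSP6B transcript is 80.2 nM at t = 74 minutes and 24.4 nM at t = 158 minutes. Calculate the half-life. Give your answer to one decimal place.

48.9 minutes

Over Δt = 158 − 74 = 84 minutes, the level fell by a factor of 80.2/24.4 ≈ 3.2869.
n = log₂(3.2869) ≈ 1.7167 half-lives, so t½ = 84/1.7167 ≈ 48.93 minutes.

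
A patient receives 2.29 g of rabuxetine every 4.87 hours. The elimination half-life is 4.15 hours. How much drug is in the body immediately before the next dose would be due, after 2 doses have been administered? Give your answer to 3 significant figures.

The 2 doses were given 9.74, 4.87 hours ago.
Total = 2.29·(1/2)^(9.74/4.15) + 2.29·(1/2)^(4.87/4.15)
      = 0.45011 + 1.0153 ≈ 1.4654 g.

1.47 g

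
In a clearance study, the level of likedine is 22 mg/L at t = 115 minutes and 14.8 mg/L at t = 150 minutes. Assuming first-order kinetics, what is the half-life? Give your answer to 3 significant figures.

61.2 minutes

Over Δt = 150 − 115 = 35 minutes, the level fell by a factor of 22/14.8 ≈ 1.4865.
n = log₂(1.4865) ≈ 0.57191 half-lives, so t½ = 35/0.57191 ≈ 61.199 minutes.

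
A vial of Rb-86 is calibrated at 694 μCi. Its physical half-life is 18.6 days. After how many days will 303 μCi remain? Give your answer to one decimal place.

Fraction remaining = 303/694 ≈ 0.4366.
n = log₂(694/303) = ln(2.2904)/ln 2 ≈ 1.1956 half-lives.
t = n × t½ = 1.1956 × 18.6 ≈ 22.238 days.

22.2 days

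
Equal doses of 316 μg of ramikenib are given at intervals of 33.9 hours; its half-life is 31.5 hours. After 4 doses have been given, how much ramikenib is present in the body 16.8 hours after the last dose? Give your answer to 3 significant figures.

394 μg

The 4 doses were given 118.5, 84.6, 50.7, 16.8 hours ago.
Total = 316·(1/2)^(118.5/31.5) + 316·(1/2)^(84.6/31.5) + 316·(1/2)^(50.7/31.5) + 316·(1/2)^(16.8/31.5)
      = 23.294 + 49.114 + 103.56 + 218.34 ≈ 394.31 μg.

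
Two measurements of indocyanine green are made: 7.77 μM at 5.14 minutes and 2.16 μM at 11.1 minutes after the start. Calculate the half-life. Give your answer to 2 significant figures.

Over Δt = 11.1 − 5.14 = 5.96 minutes, the level fell by a factor of 7.77/2.16 ≈ 3.5972.
n = log₂(3.5972) ≈ 1.8469 half-lives, so t½ = 5.96/1.8469 ≈ 3.2271 minutes.

3.2 minutes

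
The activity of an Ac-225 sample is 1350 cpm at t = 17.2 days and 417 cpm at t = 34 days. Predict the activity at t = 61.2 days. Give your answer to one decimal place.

Over Δt = 34 − 17.2 = 16.8 days, the level fell by a factor of 1350/417 ≈ 3.2374.
n = log₂(3.2374) ≈ 1.6948 half-lives, so t½ = 16.8/1.6948 ≈ 9.9124 days.
From t = 34 to t = 61.2: 417 × (1/2)^((61.2−34)/9.9124) ≈ 62.245 cpm.

62.2 cpm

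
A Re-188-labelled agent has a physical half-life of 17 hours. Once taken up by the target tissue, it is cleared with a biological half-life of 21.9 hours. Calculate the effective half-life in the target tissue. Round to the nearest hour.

10 hours

1/t_eff = 1/t_phys + 1/t_biol = 1/17 + 1/21.9 = 0.10449 per hour.
t_eff = 17 × 21.9 / (17 + 21.9) ≈ 9.5707 hours.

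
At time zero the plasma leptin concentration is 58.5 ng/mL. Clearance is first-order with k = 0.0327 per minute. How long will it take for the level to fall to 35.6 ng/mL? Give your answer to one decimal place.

15.2 minutes

t½ = ln 2 / k = 0.69315 / 0.0327 ≈ 21.197 minutes.
Fraction remaining = 35.6/58.5 ≈ 0.60855.
n = log₂(58.5/35.6) = ln(1.6433)/ln 2 ≈ 0.71656 half-lives.
t = n × t½ = 0.71656 × 21.197 ≈ 15.189 minutes.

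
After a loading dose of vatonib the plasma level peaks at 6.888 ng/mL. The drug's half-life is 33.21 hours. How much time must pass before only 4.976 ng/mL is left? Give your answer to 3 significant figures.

15.6 hours

Fraction remaining = 4.976/6.888 ≈ 0.72242.
n = log₂(6.888/4.976) = ln(1.3842)/ln 2 ≈ 0.4691 half-lives.
t = n × t½ = 0.4691 × 33.21 ≈ 15.579 hours.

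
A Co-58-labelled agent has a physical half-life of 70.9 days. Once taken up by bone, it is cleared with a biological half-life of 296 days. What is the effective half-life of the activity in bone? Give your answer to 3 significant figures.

1/t_eff = 1/t_phys + 1/t_biol = 1/70.9 + 1/296 = 0.017483 per day.
t_eff = 70.9 × 296 / (70.9 + 296) ≈ 57.199 days.

57.2 days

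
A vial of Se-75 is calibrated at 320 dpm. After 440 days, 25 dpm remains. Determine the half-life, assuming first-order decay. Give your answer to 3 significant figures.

A/A₀ = 25/320 ≈ 0.078125.
n = log₂(12.8) ≈ 3.6781 half-lives elapsed in 440 days.
t½ = 440/3.6781 ≈ 119.63 days.

120 days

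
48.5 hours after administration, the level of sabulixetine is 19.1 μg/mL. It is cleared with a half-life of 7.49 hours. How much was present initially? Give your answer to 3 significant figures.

Number of half-lives elapsed: n = 48.5/7.49 ≈ 6.4753.
A₀ = A × 2^n = 19.1 × 2^6.4753 = 19.1 × 88.973 ≈ 1699.4 μg/mL.

1700 μg/mL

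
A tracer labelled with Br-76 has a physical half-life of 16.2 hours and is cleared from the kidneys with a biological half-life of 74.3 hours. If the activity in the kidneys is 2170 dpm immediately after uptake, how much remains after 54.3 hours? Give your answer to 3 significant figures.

128 dpm

1/t_eff = 1/t_phys + 1/t_biol = 1/16.2 + 1/74.3 = 0.075187 per hour.
t_eff = 16.2 × 74.3 / (16.2 + 74.3) ≈ 13.3 hours.
Remaining = 2170 × (1/2)^(54.3/13.3) = 2170 × (1/2)^4.0827 ≈ 128.07 dpm.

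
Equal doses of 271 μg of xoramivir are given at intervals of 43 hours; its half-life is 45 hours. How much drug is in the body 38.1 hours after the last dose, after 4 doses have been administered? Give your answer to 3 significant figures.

The 4 doses were given 167.1, 124.1, 81.1, 38.1 hours ago.
Total = 271·(1/2)^(167.1/45) + 271·(1/2)^(124.1/45) + 271·(1/2)^(81.1/45) + 271·(1/2)^(38.1/45)
      = 20.661 + 40.068 + 77.705 + 150.69 ≈ 289.13 μg.

289 μg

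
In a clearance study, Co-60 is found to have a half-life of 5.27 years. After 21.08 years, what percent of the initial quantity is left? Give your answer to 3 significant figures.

6.25%

n = 21.08/5.27 ≈ 4 half-lives.
Fraction remaining = (1/2)^4 ≈ 0.0625, i.e. 6.25%.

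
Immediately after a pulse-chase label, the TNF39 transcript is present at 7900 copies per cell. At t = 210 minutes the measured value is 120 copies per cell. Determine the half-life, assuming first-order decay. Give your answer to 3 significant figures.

A/A₀ = 120/7900 ≈ 0.01519.
n = log₂(65.833) ≈ 6.0407 half-lives elapsed in 210 minutes.
t½ = 210/6.0407 ≈ 34.764 minutes.

34.8 minutes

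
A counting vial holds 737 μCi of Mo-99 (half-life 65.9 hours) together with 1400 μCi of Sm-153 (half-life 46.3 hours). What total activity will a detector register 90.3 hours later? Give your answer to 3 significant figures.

647 μCi

Mo-99: 737 × (1/2)^(90.3/65.9) = 737 × (1/2)^1.3703 ≈ 285.09 μCi.
Sm-153: 1400 × (1/2)^(90.3/46.3) = 1400 × (1/2)^1.9503 ≈ 362.26 μCi.
Total = 285.09 + 362.26 ≈ 647.35 μCi.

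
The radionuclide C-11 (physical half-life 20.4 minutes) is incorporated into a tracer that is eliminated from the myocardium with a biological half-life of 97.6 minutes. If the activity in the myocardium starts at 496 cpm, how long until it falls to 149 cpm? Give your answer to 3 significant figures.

29.3 minutes

1/t_eff = 1/t_phys + 1/t_biol = 1/20.4 + 1/97.6 = 0.059266 per minute.
t_eff = 20.4 × 97.6 / (20.4 + 97.6) ≈ 16.873 minutes.
n = log₂(496/149) ≈ 1.735; t = 1.735 × 16.873 ≈ 29.276 minutes.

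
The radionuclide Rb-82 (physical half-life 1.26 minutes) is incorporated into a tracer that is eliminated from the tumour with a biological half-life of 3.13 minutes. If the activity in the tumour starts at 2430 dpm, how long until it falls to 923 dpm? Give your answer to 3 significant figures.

1/t_eff = 1/t_phys + 1/t_biol = 1/1.26 + 1/3.13 = 1.1131 per minute.
t_eff = 1.26 × 3.13 / (1.26 + 3.13) ≈ 0.89836 minutes.
n = log₂(2430/923) ≈ 1.3966; t = 1.3966 × 0.89836 ≈ 1.2546 minutes.

1.25 minutes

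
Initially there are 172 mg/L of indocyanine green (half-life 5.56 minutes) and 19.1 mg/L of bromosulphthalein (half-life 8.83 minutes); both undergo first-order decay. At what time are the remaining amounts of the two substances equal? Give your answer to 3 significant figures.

47.6 minutes

Set 172·(1/2)^(t/5.56) = 19.1·(1/2)^(t/8.83).
Taking log₂: log₂(172/19.1) = t·(1/5.56 − 1/8.83).
log₂(9.0052) = 3.1708; 1/5.56 − 1/8.83 = 0.066606.
t = 3.1708 / 0.066606 ≈ 47.605 minutes.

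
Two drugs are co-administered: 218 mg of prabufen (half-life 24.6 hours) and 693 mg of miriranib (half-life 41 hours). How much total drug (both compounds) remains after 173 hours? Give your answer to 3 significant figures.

prabufen: 218 × (1/2)^(173/24.6) = 218 × (1/2)^7.0325 ≈ 1.6652 mg.
miriranib: 693 × (1/2)^(173/41) = 693 × (1/2)^4.2195 ≈ 37.199 mg.
Total = 1.6652 + 37.199 ≈ 38.864 mg.

38.9 mg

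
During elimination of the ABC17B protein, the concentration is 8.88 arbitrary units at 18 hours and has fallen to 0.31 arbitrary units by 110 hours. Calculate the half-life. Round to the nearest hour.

19 hours

Over Δt = 110 − 18 = 92 hours, the level fell by a factor of 8.88/0.31 ≈ 28.645.
n = log₂(28.645) ≈ 4.8402 half-lives, so t½ = 92/4.8402 ≈ 19.007 hours.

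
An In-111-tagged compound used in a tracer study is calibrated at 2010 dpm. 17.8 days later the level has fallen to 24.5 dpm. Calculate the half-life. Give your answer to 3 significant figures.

A/A₀ = 24.5/2010 ≈ 0.012189.
n = log₂(82.041) ≈ 6.3583 half-lives elapsed in 17.8 days.
t½ = 17.8/6.3583 ≈ 2.7995 days.

2.80 days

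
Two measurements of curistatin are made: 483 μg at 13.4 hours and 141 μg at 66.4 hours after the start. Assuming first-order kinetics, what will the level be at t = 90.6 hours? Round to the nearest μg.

80 μg

Over Δt = 66.4 − 13.4 = 53 hours, the level fell by a factor of 483/141 ≈ 3.4255.
n = log₂(3.4255) ≈ 1.7763 half-lives, so t½ = 53/1.7763 ≈ 29.837 hours.
From t = 66.4 to t = 90.6: 141 × (1/2)^((90.6−66.4)/29.837) ≈ 80.364 μg.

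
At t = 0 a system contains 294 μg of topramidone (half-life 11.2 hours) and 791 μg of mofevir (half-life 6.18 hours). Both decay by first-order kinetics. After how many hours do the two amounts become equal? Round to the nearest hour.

Set 294·(1/2)^(t/11.2) = 791·(1/2)^(t/6.18).
Taking log₂: log₂(294/791) = t·(1/11.2 − 1/6.18).
log₂(0.37168) = -1.4279; 1/11.2 − 1/6.18 = -0.072527.
t = -1.4279 / -0.072527 ≈ 19.687 hours.

20 hours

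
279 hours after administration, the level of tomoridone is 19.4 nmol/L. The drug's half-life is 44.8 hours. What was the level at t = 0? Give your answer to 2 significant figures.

Number of half-lives elapsed: n = 279/44.8 ≈ 6.2277.
A₀ = A × 2^n = 19.4 × 2^6.2277 = 19.4 × 74.941 ≈ 1453.9 nmol/L.

1500 nmol/L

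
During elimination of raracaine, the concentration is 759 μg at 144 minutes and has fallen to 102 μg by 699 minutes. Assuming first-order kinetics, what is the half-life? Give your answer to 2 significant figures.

Over Δt = 699 − 144 = 555 minutes, the level fell by a factor of 759/102 ≈ 7.4412.
n = log₂(7.4412) ≈ 2.8955 half-lives, so t½ = 555/2.8955 ≈ 191.67 minutes.

190 minutes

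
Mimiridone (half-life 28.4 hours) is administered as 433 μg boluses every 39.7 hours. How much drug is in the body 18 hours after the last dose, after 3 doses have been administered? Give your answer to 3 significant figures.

425 μg

The 3 doses were given 97.4, 57.7, 18 hours ago.
Total = 433·(1/2)^(97.4/28.4) + 433·(1/2)^(57.7/28.4) + 433·(1/2)^(18/28.4)
      = 40.187 + 105.9 + 279.06 ≈ 425.14 μg.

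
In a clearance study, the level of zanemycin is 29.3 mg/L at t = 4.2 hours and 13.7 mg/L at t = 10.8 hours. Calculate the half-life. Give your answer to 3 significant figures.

6.02 hours

Over Δt = 10.8 − 4.2 = 6.6 hours, the level fell by a factor of 29.3/13.7 ≈ 2.1387.
n = log₂(2.1387) ≈ 1.0967 half-lives, so t½ = 6.6/1.0967 ≈ 6.0179 hours.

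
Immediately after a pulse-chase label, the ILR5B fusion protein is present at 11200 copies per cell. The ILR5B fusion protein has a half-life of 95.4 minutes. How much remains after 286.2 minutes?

1400 copies per cell

Elapsed time is 3 half-lives (286.2/95.4).
Each half-life halves the amount: 11200 × (1/2)^3 = 11200/8 = 1400 copies per cell.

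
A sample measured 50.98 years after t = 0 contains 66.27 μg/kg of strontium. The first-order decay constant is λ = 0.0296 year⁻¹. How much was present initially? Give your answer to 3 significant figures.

300 μg/kg

t½ = ln 2 / λ = 0.69315 / 0.0296 ≈ 23.417 years.
Number of half-lives elapsed: n = 50.98/23.417 ≈ 2.177.
A₀ = A × 2^n = 66.27 × 2^2.177 = 66.27 × 4.5222 ≈ 299.69 μg/kg.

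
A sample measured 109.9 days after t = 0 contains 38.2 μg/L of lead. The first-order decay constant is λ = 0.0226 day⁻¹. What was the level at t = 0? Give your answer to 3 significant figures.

458 μg/L

t½ = ln 2 / λ = 0.69315 / 0.0226 ≈ 30.67 days.
Number of half-lives elapsed: n = 109.9/30.67 ≈ 3.5833.
A₀ = A × 2^n = 38.2 × 2^3.5833 = 38.2 × 11.986 ≈ 457.87 μg/L.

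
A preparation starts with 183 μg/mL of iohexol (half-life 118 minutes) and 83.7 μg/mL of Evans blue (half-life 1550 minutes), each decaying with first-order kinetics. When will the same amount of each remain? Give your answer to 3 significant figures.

144 minutes

Set 183·(1/2)^(t/118) = 83.7·(1/2)^(t/1550).
Taking log₂: log₂(183/83.7) = t·(1/118 − 1/1550).
log₂(2.1864) = 1.1285; 1/118 − 1/1550 = 0.0078294.
t = 1.1285 / 0.0078294 ≈ 144.14 minutes.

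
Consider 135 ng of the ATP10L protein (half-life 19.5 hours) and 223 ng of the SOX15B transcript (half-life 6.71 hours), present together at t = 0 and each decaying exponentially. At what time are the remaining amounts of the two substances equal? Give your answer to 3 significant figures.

Set 135·(1/2)^(t/19.5) = 223·(1/2)^(t/6.71).
Taking log₂: log₂(135/223) = t·(1/19.5 − 1/6.71).
log₂(0.60538) = -0.72408; 1/19.5 − 1/6.71 = -0.097749.
t = -0.72408 / -0.097749 ≈ 7.4076 hours.

7.41 hours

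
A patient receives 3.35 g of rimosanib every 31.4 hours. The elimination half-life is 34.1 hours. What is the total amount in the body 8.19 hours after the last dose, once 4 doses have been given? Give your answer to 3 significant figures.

The 4 doses were given 102.39, 70.99, 39.59, 8.19 hours ago.
Total = 3.35·(1/2)^(102.39/34.1) + 3.35·(1/2)^(70.99/34.1) + 3.35·(1/2)^(39.59/34.1) + 3.35·(1/2)^(8.19/34.1)
      = 0.41798 + 0.79133 + 1.4981 + 2.8363 ≈ 5.5437 g.

5.54 g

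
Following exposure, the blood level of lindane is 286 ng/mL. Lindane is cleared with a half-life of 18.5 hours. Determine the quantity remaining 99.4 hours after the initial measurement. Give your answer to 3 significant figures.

Number of half-lives: n = 99.4/18.5 ≈ 5.373.
Remaining = 286 × (1/2)^5.373 = 286 × 0.024131 ≈ 6.9014 ng/mL.

6.90 ng/mL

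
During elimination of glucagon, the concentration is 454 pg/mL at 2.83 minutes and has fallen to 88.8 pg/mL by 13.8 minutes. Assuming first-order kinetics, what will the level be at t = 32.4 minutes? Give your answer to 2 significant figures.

5.6 pg/mL

Over Δt = 13.8 − 2.83 = 10.97 minutes, the level fell by a factor of 454/88.8 ≈ 5.1126.
n = log₂(5.1126) ≈ 2.3541 half-lives, so t½ = 10.97/2.3541 ≈ 4.66 minutes.
From t = 13.8 to t = 32.4: 88.8 × (1/2)^((32.4−13.8)/4.66) ≈ 5.5832 pg/mL.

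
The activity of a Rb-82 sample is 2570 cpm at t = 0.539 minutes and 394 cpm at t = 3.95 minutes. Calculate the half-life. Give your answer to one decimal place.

1.3 minutes

Over Δt = 3.95 − 0.539 = 3.411 minutes, the level fell by a factor of 2570/394 ≈ 6.5228.
n = log₂(6.5228) ≈ 2.7055 half-lives, so t½ = 3.411/2.7055 ≈ 1.2608 minutes.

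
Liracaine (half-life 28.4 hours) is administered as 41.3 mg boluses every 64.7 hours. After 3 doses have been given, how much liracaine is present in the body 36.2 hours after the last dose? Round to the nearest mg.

The 3 doses were given 165.6, 100.9, 36.2 hours ago.
Total = 41.3·(1/2)^(165.6/28.4) + 41.3·(1/2)^(100.9/28.4) + 41.3·(1/2)^(36.2/28.4)
      = 0.72552 + 3.5192 + 17.07 ≈ 21.315 mg.

21 mg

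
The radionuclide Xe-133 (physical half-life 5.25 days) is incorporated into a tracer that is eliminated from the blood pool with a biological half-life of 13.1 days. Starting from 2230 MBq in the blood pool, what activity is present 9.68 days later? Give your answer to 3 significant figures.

372 MBq

1/t_eff = 1/t_phys + 1/t_biol = 1/5.25 + 1/13.1 = 0.26681 per day.
t_eff = 5.25 × 13.1 / (5.25 + 13.1) ≈ 3.748 days.
Remaining = 2230 × (1/2)^(9.68/3.748) = 2230 × (1/2)^2.5827 ≈ 372.24 MBq.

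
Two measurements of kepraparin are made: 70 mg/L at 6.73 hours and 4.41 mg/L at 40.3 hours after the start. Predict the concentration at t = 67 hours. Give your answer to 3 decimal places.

Over Δt = 40.3 − 6.73 = 33.57 hours, the level fell by a factor of 70/4.41 ≈ 15.873.
n = log₂(15.873) ≈ 3.9885 half-lives, so t½ = 33.57/3.9885 ≈ 8.4167 hours.
From t = 40.3 to t = 67: 4.41 × (1/2)^((67−40.3)/8.4167) ≈ 0.4892 mg/L.

0.489 mg/L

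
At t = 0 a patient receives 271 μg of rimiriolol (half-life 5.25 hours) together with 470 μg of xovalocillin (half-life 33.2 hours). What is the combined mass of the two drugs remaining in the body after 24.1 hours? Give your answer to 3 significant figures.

295 μg

rimiriolol: 271 × (1/2)^(24.1/5.25) = 271 × (1/2)^4.5905 ≈ 11.249 μg.
xovalocillin: 470 × (1/2)^(24.1/33.2) = 470 × (1/2)^0.7259 ≈ 284.17 μg.
Total = 11.249 + 284.17 ≈ 295.42 μg.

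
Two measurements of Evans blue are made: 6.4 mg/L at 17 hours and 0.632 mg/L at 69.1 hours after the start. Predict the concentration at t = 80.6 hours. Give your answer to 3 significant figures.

Over Δt = 69.1 − 17 = 52.1 hours, the level fell by a factor of 6.4/0.632 ≈ 10.127.
n = log₂(10.127) ≈ 3.3401 half-lives, so t½ = 52.1/3.3401 ≈ 15.598 hours.
From t = 69.1 to t = 80.6: 0.632 × (1/2)^((80.6−69.1)/15.598) ≈ 0.37912 mg/L.

0.379 mg/L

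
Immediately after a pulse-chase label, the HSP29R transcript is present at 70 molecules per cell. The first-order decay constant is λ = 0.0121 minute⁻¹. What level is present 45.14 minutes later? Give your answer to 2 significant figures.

41 molecules per cell

t½ = ln 2 / λ = 0.69315 / 0.0121 ≈ 57.285 minutes.
Number of half-lives: n = 45.14/57.285 ≈ 0.78799.
Remaining = 70 × (1/2)^0.78799 = 70 × 0.57915 ≈ 40.54 molecules per cell.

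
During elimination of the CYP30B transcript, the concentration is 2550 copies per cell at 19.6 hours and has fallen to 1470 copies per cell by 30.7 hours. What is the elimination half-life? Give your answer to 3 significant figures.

Over Δt = 30.7 − 19.6 = 11.1 hours, the level fell by a factor of 2550/1470 ≈ 1.7347.
n = log₂(1.7347) ≈ 0.79468 half-lives, so t½ = 11.1/0.79468 ≈ 13.968 hours.

14.0 hours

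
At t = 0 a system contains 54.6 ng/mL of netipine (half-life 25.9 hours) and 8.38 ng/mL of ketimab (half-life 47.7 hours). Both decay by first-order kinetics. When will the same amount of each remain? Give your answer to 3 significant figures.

Set 54.6·(1/2)^(t/25.9) = 8.38·(1/2)^(t/47.7).
Taking log₂: log₂(54.6/8.38) = t·(1/25.9 − 1/47.7).
log₂(6.5155) = 2.7039; 1/25.9 − 1/47.7 = 0.017646.
t = 2.7039 / 0.017646 ≈ 153.23 hours.

153 hours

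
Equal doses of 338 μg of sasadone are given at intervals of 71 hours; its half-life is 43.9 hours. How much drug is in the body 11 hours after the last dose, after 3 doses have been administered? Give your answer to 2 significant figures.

410 μg

The 3 doses were given 153, 82, 11 hours ago.
Total = 338·(1/2)^(153/43.9) + 338·(1/2)^(82/43.9) + 338·(1/2)^(11/43.9)
      = 30.183 + 92.604 + 284.11 ≈ 406.9 μg.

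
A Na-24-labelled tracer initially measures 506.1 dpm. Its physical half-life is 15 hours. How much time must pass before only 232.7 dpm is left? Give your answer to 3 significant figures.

Fraction remaining = 232.7/506.1 ≈ 0.45979.
n = log₂(506.1/232.7) = ln(2.1749)/ln 2 ≈ 1.121 half-lives.
t = n × t½ = 1.121 × 15 ≈ 16.814 hours.

16.8 hours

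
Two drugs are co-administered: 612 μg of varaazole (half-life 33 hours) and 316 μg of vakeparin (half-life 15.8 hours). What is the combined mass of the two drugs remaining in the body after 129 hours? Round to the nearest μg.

varaazole: 612 × (1/2)^(129/33) = 612 × (1/2)^3.9091 ≈ 40.738 μg.
vakeparin: 316 × (1/2)^(129/15.8) = 316 × (1/2)^8.1646 ≈ 1.1013 μg.
Total = 40.738 + 1.1013 ≈ 41.839 μg.

42 μg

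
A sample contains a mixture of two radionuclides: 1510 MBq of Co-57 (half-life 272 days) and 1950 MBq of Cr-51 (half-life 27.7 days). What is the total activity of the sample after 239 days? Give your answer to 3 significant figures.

Co-57: 1510 × (1/2)^(239/272) = 1510 × (1/2)^0.87868 ≈ 821.24 MBq.
Cr-51: 1950 × (1/2)^(239/27.7) = 1950 × (1/2)^8.6282 ≈ 4.9283 MBq.
Total = 821.24 + 4.9283 ≈ 826.17 MBq.

826 MBq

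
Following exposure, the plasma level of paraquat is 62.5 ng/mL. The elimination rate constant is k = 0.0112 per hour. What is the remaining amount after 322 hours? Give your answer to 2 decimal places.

1.70 ng/mL

t½ = ln 2 / k = 0.69315 / 0.0112 ≈ 61.888 hours.
Number of half-lives: n = 322/61.888 ≈ 5.2029.
Remaining = 62.5 × (1/2)^5.2029 = 62.5 × 0.027149 ≈ 1.6968 ng/mL.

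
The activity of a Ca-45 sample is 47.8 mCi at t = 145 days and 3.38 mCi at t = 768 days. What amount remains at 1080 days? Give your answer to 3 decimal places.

0.897 mCi

Over Δt = 768 − 145 = 623 days, the level fell by a factor of 47.8/3.38 ≈ 14.142.
n = log₂(14.142) ≈ 3.8219 half-lives, so t½ = 623/3.8219 ≈ 163.01 days.
From t = 768 to t = 1080: 3.38 × (1/2)^((1080−768)/163.01) ≈ 0.89689 mCi.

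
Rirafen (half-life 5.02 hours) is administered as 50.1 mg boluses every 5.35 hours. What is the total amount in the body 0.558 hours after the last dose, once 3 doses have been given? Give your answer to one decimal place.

The 3 doses were given 11.258, 5.908, 0.558 hours ago.
Total = 50.1·(1/2)^(11.258/5.02) + 50.1·(1/2)^(5.908/5.02) + 50.1·(1/2)^(0.558/5.02)
      = 10.586 + 22.159 + 46.385 ≈ 79.13 mg.

79.1 mg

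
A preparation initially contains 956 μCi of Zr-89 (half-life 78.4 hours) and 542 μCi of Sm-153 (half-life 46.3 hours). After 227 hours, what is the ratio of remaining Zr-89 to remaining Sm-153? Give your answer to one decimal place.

7.1

Zr-89: 956 × (1/2)^(227/78.4) = 956 × (1/2)^2.8954 ≈ 128.49 μCi.
Sm-153: 542 × (1/2)^(227/46.3) = 542 × (1/2)^4.9028 ≈ 18.118 μCi.
Ratio ≈ 128.49 / 18.118 ≈ 7.0916.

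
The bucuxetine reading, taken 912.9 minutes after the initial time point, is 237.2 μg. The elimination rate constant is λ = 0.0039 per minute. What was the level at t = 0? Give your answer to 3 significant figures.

8340 μg

t½ = ln 2 / λ = 0.69315 / 0.0039 ≈ 177.73 minutes.
Number of half-lives elapsed: n = 912.9/177.73 ≈ 5.1364.
A₀ = A × 2^n = 237.2 × 2^5.1364 = 237.2 × 35.174 ≈ 8343.3 μg.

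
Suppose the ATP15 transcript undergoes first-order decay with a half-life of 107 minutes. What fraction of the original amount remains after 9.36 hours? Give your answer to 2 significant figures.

0.026

9.36 hours = 561.6 minutes.
n = 561.6/107 ≈ 5.2486 half-lives.
Fraction remaining = (1/2)^5.2486 ≈ 0.026304.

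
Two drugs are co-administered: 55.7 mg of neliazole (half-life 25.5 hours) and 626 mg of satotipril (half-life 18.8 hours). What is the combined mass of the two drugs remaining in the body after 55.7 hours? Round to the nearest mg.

93 mg

neliazole: 55.7 × (1/2)^(55.7/25.5) = 55.7 × (1/2)^2.1843 ≈ 12.255 mg.
satotipril: 626 × (1/2)^(55.7/18.8) = 626 × (1/2)^2.9628 ≈ 80.296 mg.
Total = 12.255 + 80.296 ≈ 92.551 mg.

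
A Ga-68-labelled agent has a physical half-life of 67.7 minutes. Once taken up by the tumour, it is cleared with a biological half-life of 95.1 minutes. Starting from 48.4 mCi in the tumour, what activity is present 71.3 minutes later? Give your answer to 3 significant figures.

13.9 mCi

1/t_eff = 1/t_phys + 1/t_biol = 1/67.7 + 1/95.1 = 0.025286 per minute.
t_eff = 67.7 × 95.1 / (67.7 + 95.1) ≈ 39.547 minutes.
Remaining = 48.4 × (1/2)^(71.3/39.547) = 48.4 × (1/2)^1.8029 ≈ 13.871 mCi.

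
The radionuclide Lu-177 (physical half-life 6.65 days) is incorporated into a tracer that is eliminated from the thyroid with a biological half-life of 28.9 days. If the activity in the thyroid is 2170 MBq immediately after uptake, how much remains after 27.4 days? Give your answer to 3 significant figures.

64.7 MBq

1/t_eff = 1/t_phys + 1/t_biol = 1/6.65 + 1/28.9 = 0.18498 per day.
t_eff = 6.65 × 28.9 / (6.65 + 28.9) ≈ 5.406 days.
Remaining = 2170 × (1/2)^(27.4/5.406) = 2170 × (1/2)^5.0684 ≈ 64.673 MBq.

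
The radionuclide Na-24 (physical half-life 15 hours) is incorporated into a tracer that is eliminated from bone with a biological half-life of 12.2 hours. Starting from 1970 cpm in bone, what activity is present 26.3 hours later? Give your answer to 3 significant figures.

1/t_eff = 1/t_phys + 1/t_biol = 1/15 + 1/12.2 = 0.14863 per hour.
t_eff = 15 × 12.2 / (15 + 12.2) ≈ 6.7279 hours.
Remaining = 1970 × (1/2)^(26.3/6.7279) = 1970 × (1/2)^3.9091 ≈ 131.13 cpm.

131 cpm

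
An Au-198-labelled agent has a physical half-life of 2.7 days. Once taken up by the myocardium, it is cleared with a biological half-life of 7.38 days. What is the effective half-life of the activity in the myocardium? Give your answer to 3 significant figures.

1.98 days

1/t_eff = 1/t_phys + 1/t_biol = 1/2.7 + 1/7.38 = 0.50587 per day.
t_eff = 2.7 × 7.38 / (2.7 + 7.38) ≈ 1.9768 days.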